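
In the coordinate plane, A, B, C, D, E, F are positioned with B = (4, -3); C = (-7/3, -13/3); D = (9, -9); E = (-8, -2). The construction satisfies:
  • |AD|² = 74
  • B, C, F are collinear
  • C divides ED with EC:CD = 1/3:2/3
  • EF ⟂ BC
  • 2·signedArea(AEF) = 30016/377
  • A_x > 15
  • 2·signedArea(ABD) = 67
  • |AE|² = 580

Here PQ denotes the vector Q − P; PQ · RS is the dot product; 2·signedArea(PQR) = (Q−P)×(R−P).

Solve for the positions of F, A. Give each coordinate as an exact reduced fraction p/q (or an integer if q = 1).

A = (16, -4)
F = (-2748/377, -2027/377)

1. F_x = -2748/377  [B, C, F are collinear ∩ EF ⟂ BC]
2. F_y = -2027/377  [B, C, F are collinear ∩ EF ⟂ BC]
   → F = (-2748/377, -2027/377)
3. A_x = 16  [2·signedArea(AEF) = 30016/377 ∩ 2·signedArea(ABD) = 67]
4. A_y = -4  [2·signedArea(AEF) = 30016/377 ∩ 2·signedArea(ABD) = 67]
   → A = (16, -4)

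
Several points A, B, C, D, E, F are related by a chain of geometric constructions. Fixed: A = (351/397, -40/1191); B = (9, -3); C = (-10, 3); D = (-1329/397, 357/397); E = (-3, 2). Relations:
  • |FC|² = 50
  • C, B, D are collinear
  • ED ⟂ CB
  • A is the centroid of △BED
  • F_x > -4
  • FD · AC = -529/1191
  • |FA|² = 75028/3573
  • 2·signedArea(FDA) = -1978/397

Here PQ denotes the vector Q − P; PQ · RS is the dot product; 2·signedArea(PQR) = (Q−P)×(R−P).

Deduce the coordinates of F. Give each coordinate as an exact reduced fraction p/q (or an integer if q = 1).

F = (-1467/397, -80/397)

1. F_x = -1467/397  [2·signedArea(FDA) = -1978/397 ∩ FD · AC = -529/1191]
2. F_y = -80/397  [2·signedArea(FDA) = -1978/397 ∩ FD · AC = -529/1191]
   → F = (-1467/397, -80/397)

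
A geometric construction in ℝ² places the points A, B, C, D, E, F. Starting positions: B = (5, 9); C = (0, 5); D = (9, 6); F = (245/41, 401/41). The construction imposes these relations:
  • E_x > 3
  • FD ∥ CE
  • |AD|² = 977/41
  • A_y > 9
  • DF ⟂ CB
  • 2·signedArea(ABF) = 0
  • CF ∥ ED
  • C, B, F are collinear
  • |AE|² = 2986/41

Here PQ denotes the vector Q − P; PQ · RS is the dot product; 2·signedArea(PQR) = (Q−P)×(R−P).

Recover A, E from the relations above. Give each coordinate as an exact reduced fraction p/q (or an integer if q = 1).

1. E_x = 124/41  [CF ∥ ED ∩ FD ∥ CE]
2. E_y = 50/41  [CF ∥ ED ∩ FD ∥ CE]
   → E = (124/41, 50/41)
3. A_x = 225/41  [line -32/41·x + 40/41·y + -200/41 = 0 ∩ |AE|² = 2986/41]
4. A_y = 385/41  [line -32/41·x + 40/41·y + -200/41 = 0 ∩ |AE|² = 2986/41]
   → A = (225/41, 385/41)

A = (225/41, 385/41)
E = (124/41, 50/41)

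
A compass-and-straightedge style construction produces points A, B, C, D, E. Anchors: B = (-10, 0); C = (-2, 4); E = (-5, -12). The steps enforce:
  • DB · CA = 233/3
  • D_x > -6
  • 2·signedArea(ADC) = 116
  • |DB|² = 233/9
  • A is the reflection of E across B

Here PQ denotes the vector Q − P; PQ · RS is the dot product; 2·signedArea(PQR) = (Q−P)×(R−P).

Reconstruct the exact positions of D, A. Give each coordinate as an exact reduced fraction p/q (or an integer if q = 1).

A = (-15, 12)
D = (-17/3, -8/3)

1. A_x = -15  [A is the reflection of E across B]
2. A_y = 12  [A is the reflection of E across B]
   → A = (-15, 12)
3. D_x = -17/3  [DB · CA = 233/3 ∩ 2·signedArea(ADC) = 116]
4. D_y = -8/3  [DB · CA = 233/3 ∩ 2·signedArea(ADC) = 116]
   → D = (-17/3, -8/3)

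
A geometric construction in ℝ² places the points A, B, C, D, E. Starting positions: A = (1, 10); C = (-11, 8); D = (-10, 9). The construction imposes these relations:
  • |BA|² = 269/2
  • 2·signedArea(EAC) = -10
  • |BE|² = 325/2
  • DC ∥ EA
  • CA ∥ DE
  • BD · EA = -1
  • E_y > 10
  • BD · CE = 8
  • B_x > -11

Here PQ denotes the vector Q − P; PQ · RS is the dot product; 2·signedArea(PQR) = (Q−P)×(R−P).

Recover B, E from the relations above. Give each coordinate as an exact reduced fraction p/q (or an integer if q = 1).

B = (-21/2, 17/2)
E = (2, 11)

1. E_x = 2  [DC ∥ EA ∩ CA ∥ DE]
2. E_y = 11  [DC ∥ EA ∩ CA ∥ DE]
   → E = (2, 11)
3. B_x = -21/2  [BD · EA = -1 ∩ BD · CE = 8]
4. B_y = 17/2  [BD · EA = -1 ∩ BD · CE = 8]
   → B = (-21/2, 17/2)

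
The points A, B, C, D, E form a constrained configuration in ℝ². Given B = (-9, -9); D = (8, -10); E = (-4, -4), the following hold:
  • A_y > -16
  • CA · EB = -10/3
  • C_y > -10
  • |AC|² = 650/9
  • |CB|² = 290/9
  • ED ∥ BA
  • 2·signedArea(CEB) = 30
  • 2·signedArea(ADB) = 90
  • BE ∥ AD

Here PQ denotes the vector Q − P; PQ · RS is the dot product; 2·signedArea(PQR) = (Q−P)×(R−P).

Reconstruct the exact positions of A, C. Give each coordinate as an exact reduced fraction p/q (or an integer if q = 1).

1. A_x = 3  [BE ∥ AD ∩ ED ∥ BA]
2. A_y = -15  [BE ∥ AD ∩ ED ∥ BA]
   → A = (3, -15)
3. C_x = -10/3  [CA · EB = -10/3 ∩ 2·signedArea(CEB) = 30]
4. C_y = -28/3  [CA · EB = -10/3 ∩ 2·signedArea(CEB) = 30]
   → C = (-10/3, -28/3)

A = (3, -15)
C = (-10/3, -28/3)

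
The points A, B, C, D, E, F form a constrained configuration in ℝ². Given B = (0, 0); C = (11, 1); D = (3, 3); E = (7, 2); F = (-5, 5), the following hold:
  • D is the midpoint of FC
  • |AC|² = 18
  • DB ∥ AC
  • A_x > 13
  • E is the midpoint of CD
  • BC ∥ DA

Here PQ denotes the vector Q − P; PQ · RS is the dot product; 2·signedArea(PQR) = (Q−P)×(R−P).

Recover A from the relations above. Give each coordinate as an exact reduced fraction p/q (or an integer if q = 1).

1. A_x = 14  [DB ∥ AC ∩ BC ∥ DA]
2. A_y = 4  [DB ∥ AC ∩ BC ∥ DA]
   → A = (14, 4)

A = (14, 4)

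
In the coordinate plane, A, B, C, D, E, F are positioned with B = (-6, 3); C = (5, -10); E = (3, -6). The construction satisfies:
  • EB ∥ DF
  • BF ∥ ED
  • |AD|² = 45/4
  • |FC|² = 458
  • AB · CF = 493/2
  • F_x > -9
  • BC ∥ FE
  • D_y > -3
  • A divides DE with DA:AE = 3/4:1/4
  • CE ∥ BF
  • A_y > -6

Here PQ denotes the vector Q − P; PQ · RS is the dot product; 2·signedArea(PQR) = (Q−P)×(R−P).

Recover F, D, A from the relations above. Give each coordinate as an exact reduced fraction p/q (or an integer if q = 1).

A = (5/2, -5)
D = (1, -2)
F = (-8, 7)

1. F_x = -8  [BC ∥ FE ∩ CE ∥ BF]
2. F_y = 7  [BC ∥ FE ∩ CE ∥ BF]
   → F = (-8, 7)
3. D_x = 1  [EB ∥ DF ∩ BF ∥ ED]
4. D_y = -2  [EB ∥ DF ∩ BF ∥ ED]
   → D = (1, -2)
5. A_x = 5/2  [A divides DE with DA:AE = 3/4:1/4]
6. A_y = -5  [A divides DE with DA:AE = 3/4:1/4]
   → A = (5/2, -5)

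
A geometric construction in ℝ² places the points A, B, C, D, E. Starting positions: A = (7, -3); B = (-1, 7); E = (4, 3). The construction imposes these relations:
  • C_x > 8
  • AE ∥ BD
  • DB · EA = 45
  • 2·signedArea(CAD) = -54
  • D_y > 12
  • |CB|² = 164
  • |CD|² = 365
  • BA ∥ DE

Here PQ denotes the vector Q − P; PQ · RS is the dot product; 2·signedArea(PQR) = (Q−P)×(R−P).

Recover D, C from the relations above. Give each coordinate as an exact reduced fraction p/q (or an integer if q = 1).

C = (9, -1)
D = (-4, 13)

1. D_x = -4  [BA ∥ DE ∩ AE ∥ BD]
2. D_y = 13  [BA ∥ DE ∩ AE ∥ BD]
   → D = (-4, 13)
3. C_x = 9  [line -16·x + -11·y + 133 = 0 ∩ |CD|² = 365]
4. C_y = -1  [line -16·x + -11·y + 133 = 0 ∩ |CD|² = 365]
   → C = (9, -1)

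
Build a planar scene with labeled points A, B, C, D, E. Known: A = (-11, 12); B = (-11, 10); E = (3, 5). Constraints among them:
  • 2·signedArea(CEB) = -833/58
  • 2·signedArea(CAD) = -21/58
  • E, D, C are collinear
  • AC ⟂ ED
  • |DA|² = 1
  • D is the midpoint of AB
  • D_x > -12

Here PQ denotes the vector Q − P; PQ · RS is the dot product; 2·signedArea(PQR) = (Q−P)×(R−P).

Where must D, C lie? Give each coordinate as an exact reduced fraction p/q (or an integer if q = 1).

C = (-659/58, 647/58)
D = (-11, 11)

1. D_x = -11  [D is the midpoint of AB]
2. D_y = 11  [D is the midpoint of AB]
   → D = (-11, 11)
3. C_x = -659/58  [E, D, C are collinear ∩ AC ⟂ ED]
4. C_y = 647/58  [E, D, C are collinear ∩ AC ⟂ ED]
   → C = (-659/58, 647/58)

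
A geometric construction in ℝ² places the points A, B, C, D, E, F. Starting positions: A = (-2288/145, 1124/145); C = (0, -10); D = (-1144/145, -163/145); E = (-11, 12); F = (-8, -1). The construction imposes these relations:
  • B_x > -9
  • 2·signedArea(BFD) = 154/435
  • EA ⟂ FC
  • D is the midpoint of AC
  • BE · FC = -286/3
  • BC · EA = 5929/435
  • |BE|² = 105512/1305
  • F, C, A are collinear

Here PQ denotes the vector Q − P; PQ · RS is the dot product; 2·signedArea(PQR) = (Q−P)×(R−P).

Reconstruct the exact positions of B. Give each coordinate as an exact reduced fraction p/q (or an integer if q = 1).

1. B_x = -3883/435  [BC · EA = 5929/435 ∩ BE · FC = -286/3]
2. B_y = 1414/435  [BC · EA = 5929/435 ∩ BE · FC = -286/3]
   → B = (-3883/435, 1414/435)

B = (-3883/435, 1414/435)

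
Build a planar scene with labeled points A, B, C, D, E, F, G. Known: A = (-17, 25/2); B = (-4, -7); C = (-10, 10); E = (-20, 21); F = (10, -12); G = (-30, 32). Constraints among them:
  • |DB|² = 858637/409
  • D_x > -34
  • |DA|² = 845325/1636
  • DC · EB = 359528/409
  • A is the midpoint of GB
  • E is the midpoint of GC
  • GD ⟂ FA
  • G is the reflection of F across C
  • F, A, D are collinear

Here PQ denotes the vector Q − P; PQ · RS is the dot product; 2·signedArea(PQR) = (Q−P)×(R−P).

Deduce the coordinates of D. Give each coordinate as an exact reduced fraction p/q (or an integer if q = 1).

1. D_x = -13838/409  [F, A, D are collinear ∩ GD ⟂ FA]
2. D_y = 11360/409  [F, A, D are collinear ∩ GD ⟂ FA]
   → D = (-13838/409, 11360/409)

D = (-13838/409, 11360/409)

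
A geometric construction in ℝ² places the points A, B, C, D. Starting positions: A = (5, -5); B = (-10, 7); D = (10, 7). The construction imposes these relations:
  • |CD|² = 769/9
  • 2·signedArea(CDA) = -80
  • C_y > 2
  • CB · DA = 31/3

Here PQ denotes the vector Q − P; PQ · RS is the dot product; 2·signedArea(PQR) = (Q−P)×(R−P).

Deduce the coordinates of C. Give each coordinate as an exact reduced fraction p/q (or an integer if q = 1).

1. C_x = 5/3  [2·signedArea(CDA) = -80 ∩ CB · DA = 31/3]
2. C_y = 3  [2·signedArea(CDA) = -80 ∩ CB · DA = 31/3]
   → C = (5/3, 3)

C = (5/3, 3)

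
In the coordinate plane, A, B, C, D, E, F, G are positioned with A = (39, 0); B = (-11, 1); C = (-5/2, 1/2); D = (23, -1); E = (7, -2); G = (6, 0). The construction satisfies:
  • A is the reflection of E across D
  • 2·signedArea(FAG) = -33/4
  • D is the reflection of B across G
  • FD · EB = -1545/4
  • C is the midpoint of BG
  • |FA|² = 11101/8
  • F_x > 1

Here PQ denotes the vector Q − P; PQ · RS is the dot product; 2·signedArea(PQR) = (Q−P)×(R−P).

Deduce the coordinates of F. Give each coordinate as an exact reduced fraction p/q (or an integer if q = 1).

1. F_x = 7/4  [FD · EB = -1545/4 ∩ 2·signedArea(FAG) = -33/4]
2. F_y = 1/4  [FD · EB = -1545/4 ∩ 2·signedArea(FAG) = -33/4]
   → F = (7/4, 1/4)

F = (7/4, 1/4)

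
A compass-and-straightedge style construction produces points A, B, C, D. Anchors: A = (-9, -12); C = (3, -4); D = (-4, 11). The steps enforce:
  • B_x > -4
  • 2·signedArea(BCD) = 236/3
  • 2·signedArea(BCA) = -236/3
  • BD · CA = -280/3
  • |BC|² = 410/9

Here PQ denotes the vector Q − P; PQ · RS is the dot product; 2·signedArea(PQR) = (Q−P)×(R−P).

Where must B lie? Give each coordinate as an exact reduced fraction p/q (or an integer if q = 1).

1. B_x = -10/3  [2·signedArea(BCA) = -236/3 ∩ 2·signedArea(BCD) = 236/3]
2. B_y = -5/3  [2·signedArea(BCA) = -236/3 ∩ 2·signedArea(BCD) = 236/3]
   → B = (-10/3, -5/3)

B = (-10/3, -5/3)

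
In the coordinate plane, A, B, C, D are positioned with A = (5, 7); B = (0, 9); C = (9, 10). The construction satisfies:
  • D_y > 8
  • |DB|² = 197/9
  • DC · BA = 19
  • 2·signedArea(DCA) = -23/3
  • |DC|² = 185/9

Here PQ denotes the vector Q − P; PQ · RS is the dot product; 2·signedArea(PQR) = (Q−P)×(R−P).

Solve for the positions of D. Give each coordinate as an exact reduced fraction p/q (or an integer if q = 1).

D = (14/3, 26/3)

1. D_x = 14/3  [2·signedArea(DCA) = -23/3 ∩ DC · BA = 19]
2. D_y = 26/3  [2·signedArea(DCA) = -23/3 ∩ DC · BA = 19]
   → D = (14/3, 26/3)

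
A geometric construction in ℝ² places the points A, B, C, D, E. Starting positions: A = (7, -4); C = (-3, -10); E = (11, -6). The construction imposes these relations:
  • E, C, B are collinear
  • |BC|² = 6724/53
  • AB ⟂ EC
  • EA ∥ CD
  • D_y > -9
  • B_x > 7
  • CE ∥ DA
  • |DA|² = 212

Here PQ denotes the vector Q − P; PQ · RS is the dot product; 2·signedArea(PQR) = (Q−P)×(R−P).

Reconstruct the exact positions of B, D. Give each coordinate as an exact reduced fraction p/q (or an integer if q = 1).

1. B_x = 415/53  [E, C, B are collinear ∩ AB ⟂ EC]
2. B_y = -366/53  [E, C, B are collinear ∩ AB ⟂ EC]
   → B = (415/53, -366/53)
3. D_x = -7  [CE ∥ DA ∩ EA ∥ CD]
4. D_y = -8  [CE ∥ DA ∩ EA ∥ CD]
   → D = (-7, -8)

B = (415/53, -366/53)
D = (-7, -8)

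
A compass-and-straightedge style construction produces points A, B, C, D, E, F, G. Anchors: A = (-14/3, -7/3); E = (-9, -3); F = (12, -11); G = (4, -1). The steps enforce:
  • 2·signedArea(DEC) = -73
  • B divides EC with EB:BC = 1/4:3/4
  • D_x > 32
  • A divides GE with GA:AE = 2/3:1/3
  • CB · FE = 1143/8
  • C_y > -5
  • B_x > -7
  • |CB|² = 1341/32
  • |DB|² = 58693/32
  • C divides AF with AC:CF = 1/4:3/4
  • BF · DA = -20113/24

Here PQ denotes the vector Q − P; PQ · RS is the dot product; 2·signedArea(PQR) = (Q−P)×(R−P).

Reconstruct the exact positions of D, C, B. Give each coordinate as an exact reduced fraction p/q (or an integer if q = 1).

1. C_x = -1/2  [C divides AF with AC:CF = 1/4:3/4]
2. C_y = -9/2  [C divides AF with AC:CF = 1/4:3/4]
   → C = (-1/2, -9/2)
3. B_x = -55/8  [B divides EC with EB:BC = 1/4:3/4]
4. B_y = -27/8  [B divides EC with EB:BC = 1/4:3/4]
   → B = (-55/8, -27/8)
5. D_x = 33  [2·signedArea(DEC) = -73 ∩ BF · DA = -20113/24]
6. D_y = -19  [2·signedArea(DEC) = -73 ∩ BF · DA = -20113/24]
   → D = (33, -19)

B = (-55/8, -27/8)
C = (-1/2, -9/2)
D = (33, -19)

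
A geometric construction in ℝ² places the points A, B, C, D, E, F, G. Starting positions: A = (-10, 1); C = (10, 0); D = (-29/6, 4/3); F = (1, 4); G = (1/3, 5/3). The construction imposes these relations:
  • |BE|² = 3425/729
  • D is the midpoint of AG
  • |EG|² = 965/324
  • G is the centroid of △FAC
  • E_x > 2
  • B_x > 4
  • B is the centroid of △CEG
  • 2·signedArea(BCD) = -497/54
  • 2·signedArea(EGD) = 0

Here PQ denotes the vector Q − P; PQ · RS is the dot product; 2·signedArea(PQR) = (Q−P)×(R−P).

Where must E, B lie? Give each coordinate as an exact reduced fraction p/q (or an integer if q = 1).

1. E_x = 37/18  [line 1/3·x + -31/6·y + 17/2 = 0 ∩ |EG|² = 965/324]
2. E_y = 16/9  [line 1/3·x + -31/6·y + 17/2 = 0 ∩ |EG|² = 965/324]
   → E = (37/18, 16/9)
3. B_x = 223/54  [B is the centroid of △CEG]
4. B_y = 31/27  [B is the centroid of △CEG]
   → B = (223/54, 31/27)

B = (223/54, 31/27)
E = (37/18, 16/9)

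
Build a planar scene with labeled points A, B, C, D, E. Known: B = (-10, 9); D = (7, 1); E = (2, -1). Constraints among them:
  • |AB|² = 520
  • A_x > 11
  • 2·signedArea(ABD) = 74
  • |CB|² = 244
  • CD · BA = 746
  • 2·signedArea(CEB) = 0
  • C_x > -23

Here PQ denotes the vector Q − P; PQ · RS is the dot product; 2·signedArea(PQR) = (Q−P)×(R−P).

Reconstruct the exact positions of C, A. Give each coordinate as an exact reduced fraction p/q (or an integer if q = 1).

1. A_x = 12  [line 8·x + 17·y + -147 = 0 ∩ |AB|² = 520]
2. A_y = 3  [line 8·x + 17·y + -147 = 0 ∩ |AB|² = 520]
   → A = (12, 3)
3. C_x = -22  [2·signedArea(CEB) = 0 ∩ CD · BA = 746]
4. C_y = 19  [2·signedArea(CEB) = 0 ∩ CD · BA = 746]
   → C = (-22, 19)

A = (12, 3)
C = (-22, 19)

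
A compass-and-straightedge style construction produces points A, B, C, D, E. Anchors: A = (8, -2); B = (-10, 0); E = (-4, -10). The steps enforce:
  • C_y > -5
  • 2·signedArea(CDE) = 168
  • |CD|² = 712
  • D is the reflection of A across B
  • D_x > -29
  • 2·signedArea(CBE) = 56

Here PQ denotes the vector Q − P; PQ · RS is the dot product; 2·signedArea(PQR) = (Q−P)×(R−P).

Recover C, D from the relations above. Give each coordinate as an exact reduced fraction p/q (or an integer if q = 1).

1. D_x = -28  [D is the reflection of A across B]
2. D_y = 2  [D is the reflection of A across B]
   → D = (-28, 2)
3. C_x = -2  [2·signedArea(CDE) = 168 ∩ 2·signedArea(CBE) = 56]
4. C_y = -4  [2·signedArea(CDE) = 168 ∩ 2·signedArea(CBE) = 56]
   → C = (-2, -4)

C = (-2, -4)
D = (-28, 2)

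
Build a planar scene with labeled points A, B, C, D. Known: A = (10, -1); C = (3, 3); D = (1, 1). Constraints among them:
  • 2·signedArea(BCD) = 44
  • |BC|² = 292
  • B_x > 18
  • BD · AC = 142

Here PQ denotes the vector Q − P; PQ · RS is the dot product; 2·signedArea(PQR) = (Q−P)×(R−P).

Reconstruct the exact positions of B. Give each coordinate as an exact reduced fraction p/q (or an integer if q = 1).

B = (19, -3)

1. B_x = 19  [BD · AC = 142 ∩ 2·signedArea(BCD) = 44]
2. B_y = -3  [BD · AC = 142 ∩ 2·signedArea(BCD) = 44]
   → B = (19, -3)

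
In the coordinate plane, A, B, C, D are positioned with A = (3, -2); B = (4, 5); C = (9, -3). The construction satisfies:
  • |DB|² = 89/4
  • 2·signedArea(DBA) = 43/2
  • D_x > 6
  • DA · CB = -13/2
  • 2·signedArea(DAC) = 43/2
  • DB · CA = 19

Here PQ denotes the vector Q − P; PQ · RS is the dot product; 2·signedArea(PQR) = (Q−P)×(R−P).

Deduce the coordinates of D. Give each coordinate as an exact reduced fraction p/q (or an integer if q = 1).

1. D_x = 13/2  [2·signedArea(DAC) = 43/2 ∩ 2·signedArea(DBA) = 43/2]
2. D_y = 1  [2·signedArea(DAC) = 43/2 ∩ 2·signedArea(DBA) = 43/2]
   → D = (13/2, 1)

D = (13/2, 1)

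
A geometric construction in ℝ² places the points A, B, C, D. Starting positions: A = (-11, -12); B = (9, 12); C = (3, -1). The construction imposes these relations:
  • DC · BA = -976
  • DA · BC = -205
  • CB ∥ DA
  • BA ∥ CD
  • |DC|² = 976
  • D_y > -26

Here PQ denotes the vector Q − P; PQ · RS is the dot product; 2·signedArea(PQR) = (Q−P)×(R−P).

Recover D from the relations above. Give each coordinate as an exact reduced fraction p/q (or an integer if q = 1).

D = (-17, -25)

1. D_x = -17  [CB ∥ DA ∩ BA ∥ CD]
2. D_y = -25  [CB ∥ DA ∩ BA ∥ CD]
   → D = (-17, -25)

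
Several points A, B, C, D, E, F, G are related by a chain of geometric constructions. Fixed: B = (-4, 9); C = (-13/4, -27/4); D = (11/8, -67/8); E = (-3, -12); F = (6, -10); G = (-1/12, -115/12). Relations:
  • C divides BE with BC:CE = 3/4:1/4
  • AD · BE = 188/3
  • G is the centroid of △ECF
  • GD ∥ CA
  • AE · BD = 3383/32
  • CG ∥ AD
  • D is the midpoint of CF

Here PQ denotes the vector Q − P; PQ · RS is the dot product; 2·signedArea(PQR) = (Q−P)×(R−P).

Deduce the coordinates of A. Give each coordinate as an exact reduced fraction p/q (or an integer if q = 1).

A = (-43/24, -133/24)

1. A_x = -43/24  [CG ∥ AD ∩ GD ∥ CA]
2. A_y = -133/24  [CG ∥ AD ∩ GD ∥ CA]
   → A = (-43/24, -133/24)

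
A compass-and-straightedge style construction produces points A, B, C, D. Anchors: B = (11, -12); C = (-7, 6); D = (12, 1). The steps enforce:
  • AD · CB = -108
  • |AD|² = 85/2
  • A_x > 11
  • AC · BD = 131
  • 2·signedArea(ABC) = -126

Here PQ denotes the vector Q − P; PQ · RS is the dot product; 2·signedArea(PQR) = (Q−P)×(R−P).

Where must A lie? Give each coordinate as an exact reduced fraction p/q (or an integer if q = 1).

1. A_x = 23/2  [2·signedArea(ABC) = -126 ∩ AC · BD = 131]
2. A_y = -11/2  [2·signedArea(ABC) = -126 ∩ AC · BD = 131]
   → A = (23/2, -11/2)

A = (23/2, -11/2)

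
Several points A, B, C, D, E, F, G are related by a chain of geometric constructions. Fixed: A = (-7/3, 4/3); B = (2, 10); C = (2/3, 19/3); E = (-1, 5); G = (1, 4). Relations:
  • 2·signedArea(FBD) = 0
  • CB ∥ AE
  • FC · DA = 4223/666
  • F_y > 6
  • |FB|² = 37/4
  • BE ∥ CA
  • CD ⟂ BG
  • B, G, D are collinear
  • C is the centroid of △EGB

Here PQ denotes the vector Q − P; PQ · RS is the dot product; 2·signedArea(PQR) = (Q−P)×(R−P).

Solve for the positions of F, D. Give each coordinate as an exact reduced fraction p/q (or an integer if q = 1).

1. D_x = 152/111  [B, G, D are collinear ∩ CD ⟂ BG]
2. D_y = 230/37  [B, G, D are collinear ∩ CD ⟂ BG]
   → D = (152/111, 230/37)
3. F_x = 3/2  [2·signedArea(FBD) = 0 ∩ FC · DA = 4223/666]
4. F_y = 7  [2·signedArea(FBD) = 0 ∩ FC · DA = 4223/666]
   → F = (3/2, 7)

D = (152/111, 230/37)
F = (3/2, 7)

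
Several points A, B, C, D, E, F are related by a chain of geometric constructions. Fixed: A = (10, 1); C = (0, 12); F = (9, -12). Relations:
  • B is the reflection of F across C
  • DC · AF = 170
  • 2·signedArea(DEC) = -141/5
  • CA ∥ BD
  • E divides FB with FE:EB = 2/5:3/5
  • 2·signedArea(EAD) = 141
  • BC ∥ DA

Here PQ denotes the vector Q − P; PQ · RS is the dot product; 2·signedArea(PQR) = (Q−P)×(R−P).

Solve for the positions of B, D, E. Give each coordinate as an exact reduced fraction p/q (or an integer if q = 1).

B = (-9, 36)
D = (1, 25)
E = (9/5, 36/5)

1. B_x = -9  [B is the reflection of F across C]
2. B_y = 36  [B is the reflection of F across C]
   → B = (-9, 36)
3. D_x = 1  [BC ∥ DA ∩ CA ∥ BD]
4. D_y = 25  [BC ∥ DA ∩ CA ∥ BD]
   → D = (1, 25)
5. E_x = 9/5  [E divides FB with FE:EB = 2/5:3/5]
6. E_y = 36/5  [E divides FB with FE:EB = 2/5:3/5]
   → E = (9/5, 36/5)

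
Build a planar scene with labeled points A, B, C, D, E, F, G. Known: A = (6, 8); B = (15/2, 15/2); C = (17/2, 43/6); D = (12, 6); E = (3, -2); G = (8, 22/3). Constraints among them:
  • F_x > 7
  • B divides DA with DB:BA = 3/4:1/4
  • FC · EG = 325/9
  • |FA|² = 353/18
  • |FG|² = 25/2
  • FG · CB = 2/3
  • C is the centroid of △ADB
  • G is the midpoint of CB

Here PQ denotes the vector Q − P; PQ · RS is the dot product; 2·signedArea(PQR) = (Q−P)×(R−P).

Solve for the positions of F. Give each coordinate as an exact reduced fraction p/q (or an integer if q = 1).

1. F_x = 15/2  [FG · CB = 2/3 ∩ FC · EG = 325/9]
2. F_y = 23/6  [FG · CB = 2/3 ∩ FC · EG = 325/9]
   → F = (15/2, 23/6)

F = (15/2, 23/6)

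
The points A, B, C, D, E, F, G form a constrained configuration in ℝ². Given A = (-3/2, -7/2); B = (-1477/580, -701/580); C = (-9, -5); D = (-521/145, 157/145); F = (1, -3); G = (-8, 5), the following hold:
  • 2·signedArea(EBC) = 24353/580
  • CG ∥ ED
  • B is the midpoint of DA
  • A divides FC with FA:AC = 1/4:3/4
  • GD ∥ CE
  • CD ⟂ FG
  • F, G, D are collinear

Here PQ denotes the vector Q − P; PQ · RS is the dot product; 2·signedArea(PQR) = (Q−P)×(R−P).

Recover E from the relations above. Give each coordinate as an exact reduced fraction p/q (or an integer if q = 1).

E = (-666/145, -1293/145)

1. E_x = -666/145  [CG ∥ ED ∩ GD ∥ CE]
2. E_y = -1293/145  [CG ∥ ED ∩ GD ∥ CE]
   → E = (-666/145, -1293/145)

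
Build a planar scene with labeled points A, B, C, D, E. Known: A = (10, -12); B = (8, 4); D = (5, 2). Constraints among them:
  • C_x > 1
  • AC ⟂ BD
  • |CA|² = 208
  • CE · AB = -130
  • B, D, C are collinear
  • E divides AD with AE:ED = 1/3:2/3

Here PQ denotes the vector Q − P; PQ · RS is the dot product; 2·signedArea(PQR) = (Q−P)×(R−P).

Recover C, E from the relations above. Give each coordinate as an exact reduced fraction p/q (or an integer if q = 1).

C = (2, 0)
E = (25/3, -22/3)

1. C_x = 2  [B, D, C are collinear ∩ AC ⟂ BD]
2. C_y = 0  [B, D, C are collinear ∩ AC ⟂ BD]
   → C = (2, 0)
3. E_x = 25/3  [E divides AD with AE:ED = 1/3:2/3]
4. E_y = -22/3  [E divides AD with AE:ED = 1/3:2/3]
   → E = (25/3, -22/3)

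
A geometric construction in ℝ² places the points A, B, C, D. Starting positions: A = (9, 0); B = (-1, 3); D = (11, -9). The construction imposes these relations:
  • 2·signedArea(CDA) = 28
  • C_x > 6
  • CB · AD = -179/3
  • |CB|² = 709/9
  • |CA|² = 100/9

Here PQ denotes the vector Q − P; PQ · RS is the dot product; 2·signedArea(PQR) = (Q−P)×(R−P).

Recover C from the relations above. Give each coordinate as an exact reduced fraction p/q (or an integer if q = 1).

1. C_x = 19/3  [CB · AD = -179/3 ∩ 2·signedArea(CDA) = 28]
2. C_y = -2  [CB · AD = -179/3 ∩ 2·signedArea(CDA) = 28]
   → C = (19/3, -2)

C = (19/3, -2)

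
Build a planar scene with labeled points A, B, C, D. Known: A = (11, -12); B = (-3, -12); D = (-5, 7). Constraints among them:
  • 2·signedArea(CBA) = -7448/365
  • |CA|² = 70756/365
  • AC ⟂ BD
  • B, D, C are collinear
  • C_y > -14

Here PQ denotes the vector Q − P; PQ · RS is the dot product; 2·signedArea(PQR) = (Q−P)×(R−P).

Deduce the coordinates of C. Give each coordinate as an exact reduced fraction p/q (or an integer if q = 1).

C = (-1039/365, -4912/365)

1. C_x = -1039/365  [B, D, C are collinear ∩ AC ⟂ BD]
2. C_y = -4912/365  [B, D, C are collinear ∩ AC ⟂ BD]
   → C = (-1039/365, -4912/365)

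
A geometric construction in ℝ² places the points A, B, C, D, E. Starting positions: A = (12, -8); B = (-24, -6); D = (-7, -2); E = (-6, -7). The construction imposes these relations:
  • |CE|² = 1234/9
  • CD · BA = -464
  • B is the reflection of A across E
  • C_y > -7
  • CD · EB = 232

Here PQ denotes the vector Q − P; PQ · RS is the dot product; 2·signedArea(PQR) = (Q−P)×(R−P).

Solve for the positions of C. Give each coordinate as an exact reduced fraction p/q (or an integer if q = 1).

1. C_x = 17/3  [line -36·x + 2·y + 216 = 0 ∩ |CE|² = 1234/9]
2. C_y = -6  [line -36·x + 2·y + 216 = 0 ∩ |CE|² = 1234/9]
   → C = (17/3, -6)

C = (17/3, -6)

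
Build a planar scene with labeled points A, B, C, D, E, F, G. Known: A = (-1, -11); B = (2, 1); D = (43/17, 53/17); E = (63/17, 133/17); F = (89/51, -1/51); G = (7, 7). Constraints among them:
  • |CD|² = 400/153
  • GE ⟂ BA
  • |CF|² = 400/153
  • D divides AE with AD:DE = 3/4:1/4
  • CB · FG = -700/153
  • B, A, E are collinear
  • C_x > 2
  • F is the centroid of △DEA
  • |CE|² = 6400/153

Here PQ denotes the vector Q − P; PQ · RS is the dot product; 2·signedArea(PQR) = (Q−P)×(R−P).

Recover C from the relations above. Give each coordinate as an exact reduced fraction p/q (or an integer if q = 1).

C = (109/51, 79/51)

1. C_x = 109/51  [line -268/51·x + -358/51·y + 3382/153 = 0 ∩ |CD|² = 400/153]
2. C_y = 79/51  [line -268/51·x + -358/51·y + 3382/153 = 0 ∩ |CD|² = 400/153]
   → C = (109/51, 79/51)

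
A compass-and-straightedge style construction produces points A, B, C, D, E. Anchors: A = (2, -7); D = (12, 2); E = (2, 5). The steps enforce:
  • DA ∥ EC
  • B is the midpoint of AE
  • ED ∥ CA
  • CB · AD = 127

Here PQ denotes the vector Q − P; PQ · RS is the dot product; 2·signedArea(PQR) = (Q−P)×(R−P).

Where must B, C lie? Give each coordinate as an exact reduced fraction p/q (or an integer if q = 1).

B = (2, -1)
C = (-8, -4)

1. B_x = 2  [B is the midpoint of AE]
2. B_y = -1  [B is the midpoint of AE]
   → B = (2, -1)
3. C_x = -8  [ED ∥ CA ∩ DA ∥ EC]
4. C_y = -4  [ED ∥ CA ∩ DA ∥ EC]
   → C = (-8, -4)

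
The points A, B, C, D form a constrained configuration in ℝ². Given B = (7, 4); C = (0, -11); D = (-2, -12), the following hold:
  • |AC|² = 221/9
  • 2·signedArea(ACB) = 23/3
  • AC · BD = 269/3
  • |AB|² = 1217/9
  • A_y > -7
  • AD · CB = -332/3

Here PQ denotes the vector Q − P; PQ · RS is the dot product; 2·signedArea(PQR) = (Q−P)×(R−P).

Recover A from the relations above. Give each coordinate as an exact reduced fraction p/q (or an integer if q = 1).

A = (5/3, -19/3)

1. A_x = 5/3  [2·signedArea(ACB) = 23/3 ∩ AD · CB = -332/3]
2. A_y = -19/3  [2·signedArea(ACB) = 23/3 ∩ AD · CB = -332/3]
   → A = (5/3, -19/3)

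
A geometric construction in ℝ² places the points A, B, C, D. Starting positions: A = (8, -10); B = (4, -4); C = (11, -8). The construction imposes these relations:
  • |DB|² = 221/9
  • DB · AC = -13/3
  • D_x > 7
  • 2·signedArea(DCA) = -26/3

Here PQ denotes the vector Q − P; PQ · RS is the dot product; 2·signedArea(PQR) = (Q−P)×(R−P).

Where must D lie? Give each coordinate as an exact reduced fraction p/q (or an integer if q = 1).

1. D_x = 23/3  [2·signedArea(DCA) = -26/3 ∩ DB · AC = -13/3]
2. D_y = -22/3  [2·signedArea(DCA) = -26/3 ∩ DB · AC = -13/3]
   → D = (23/3, -22/3)

D = (23/3, -22/3)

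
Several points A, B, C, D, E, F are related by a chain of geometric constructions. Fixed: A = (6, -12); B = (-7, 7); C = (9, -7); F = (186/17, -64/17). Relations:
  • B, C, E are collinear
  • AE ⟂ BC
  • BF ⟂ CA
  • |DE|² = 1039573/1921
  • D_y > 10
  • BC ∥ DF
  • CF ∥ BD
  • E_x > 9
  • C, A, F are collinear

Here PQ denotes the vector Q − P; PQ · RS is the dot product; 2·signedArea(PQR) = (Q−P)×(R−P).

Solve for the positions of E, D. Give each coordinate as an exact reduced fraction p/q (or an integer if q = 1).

1. E_x = 1105/113  [B, C, E are collinear ∩ AE ⟂ BC]
2. E_y = -868/113  [B, C, E are collinear ∩ AE ⟂ BC]
   → E = (1105/113, -868/113)
3. D_x = -86/17  [BC ∥ DF ∩ CF ∥ BD]
4. D_y = 174/17  [BC ∥ DF ∩ CF ∥ BD]
   → D = (-86/17, 174/17)

D = (-86/17, 174/17)
E = (1105/113, -868/113)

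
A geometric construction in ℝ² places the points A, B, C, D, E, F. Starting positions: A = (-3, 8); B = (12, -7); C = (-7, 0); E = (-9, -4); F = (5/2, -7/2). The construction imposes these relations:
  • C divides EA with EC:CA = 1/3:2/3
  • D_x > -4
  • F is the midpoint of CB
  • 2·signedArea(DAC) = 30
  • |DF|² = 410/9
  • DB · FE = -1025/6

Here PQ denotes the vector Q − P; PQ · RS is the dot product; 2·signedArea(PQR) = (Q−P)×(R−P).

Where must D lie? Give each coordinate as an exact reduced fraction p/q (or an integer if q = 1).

D = (-19/6, 1/6)

1. D_x = -19/6  [DB · FE = -1025/6 ∩ 2·signedArea(DAC) = 30]
2. D_y = 1/6  [DB · FE = -1025/6 ∩ 2·signedArea(DAC) = 30]
   → D = (-19/6, 1/6)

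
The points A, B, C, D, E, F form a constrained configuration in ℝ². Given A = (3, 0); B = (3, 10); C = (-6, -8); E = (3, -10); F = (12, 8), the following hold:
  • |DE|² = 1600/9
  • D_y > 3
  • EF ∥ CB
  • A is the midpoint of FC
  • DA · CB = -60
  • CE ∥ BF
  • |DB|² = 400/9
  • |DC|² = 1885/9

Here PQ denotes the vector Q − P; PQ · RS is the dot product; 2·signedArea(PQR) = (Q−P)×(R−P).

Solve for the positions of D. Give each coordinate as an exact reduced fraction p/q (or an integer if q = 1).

D = (3, 10/3)

1. D_x = 3  [line -9·x + -18·y + 87 = 0 ∩ |DE|² = 1600/9]
2. D_y = 10/3  [line -9·x + -18·y + 87 = 0 ∩ |DE|² = 1600/9]
   → D = (3, 10/3)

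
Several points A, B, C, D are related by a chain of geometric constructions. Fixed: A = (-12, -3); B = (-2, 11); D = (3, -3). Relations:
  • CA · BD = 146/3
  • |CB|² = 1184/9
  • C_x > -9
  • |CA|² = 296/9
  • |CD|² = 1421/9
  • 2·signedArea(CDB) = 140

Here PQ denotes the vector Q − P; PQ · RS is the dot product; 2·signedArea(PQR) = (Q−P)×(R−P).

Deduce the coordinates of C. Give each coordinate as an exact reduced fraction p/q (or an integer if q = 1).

C = (-26/3, 5/3)

1. C_x = -26/3  [2·signedArea(CDB) = 140 ∩ CA · BD = 146/3]
2. C_y = 5/3  [2·signedArea(CDB) = 140 ∩ CA · BD = 146/3]
   → C = (-26/3, 5/3)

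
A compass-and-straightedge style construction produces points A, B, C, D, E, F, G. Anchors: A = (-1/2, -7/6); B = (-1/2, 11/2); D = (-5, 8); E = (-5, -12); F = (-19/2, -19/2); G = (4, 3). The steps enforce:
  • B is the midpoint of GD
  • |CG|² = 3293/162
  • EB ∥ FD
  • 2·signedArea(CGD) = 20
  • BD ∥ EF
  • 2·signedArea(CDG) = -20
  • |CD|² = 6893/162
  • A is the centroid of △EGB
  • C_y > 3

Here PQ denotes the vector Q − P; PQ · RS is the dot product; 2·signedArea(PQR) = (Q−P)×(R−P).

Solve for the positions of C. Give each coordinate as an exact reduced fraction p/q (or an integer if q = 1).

C = (-1/2, 59/18)

1. C_x = -1/2  [line 5·x + 9·y + -27 = 0 ∩ |CG|² = 3293/162]
2. C_y = 59/18  [line 5·x + 9·y + -27 = 0 ∩ |CG|² = 3293/162]
   → C = (-1/2, 59/18)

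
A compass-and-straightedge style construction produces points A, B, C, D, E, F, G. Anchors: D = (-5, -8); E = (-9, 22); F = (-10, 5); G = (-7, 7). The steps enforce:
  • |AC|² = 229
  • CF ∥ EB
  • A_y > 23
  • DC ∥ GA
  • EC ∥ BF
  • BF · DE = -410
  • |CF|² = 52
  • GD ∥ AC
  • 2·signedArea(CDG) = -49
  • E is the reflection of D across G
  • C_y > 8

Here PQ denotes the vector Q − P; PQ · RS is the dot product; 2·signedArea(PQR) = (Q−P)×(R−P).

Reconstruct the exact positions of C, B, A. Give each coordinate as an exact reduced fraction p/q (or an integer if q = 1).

A = (-6, 24)
B = (-15, 18)
C = (-4, 9)

1. C_x = -4  [line -15·x + -2·y + -42 = 0 ∩ |CF|² = 52]
2. C_y = 9  [line -15·x + -2·y + -42 = 0 ∩ |CF|² = 52]
   → C = (-4, 9)
3. B_x = -15  [EC ∥ BF ∩ CF ∥ EB]
4. B_y = 18  [EC ∥ BF ∩ CF ∥ EB]
   → B = (-15, 18)
5. A_x = -6  [GD ∥ AC ∩ DC ∥ GA]
6. A_y = 24  [GD ∥ AC ∩ DC ∥ GA]
   → A = (-6, 24)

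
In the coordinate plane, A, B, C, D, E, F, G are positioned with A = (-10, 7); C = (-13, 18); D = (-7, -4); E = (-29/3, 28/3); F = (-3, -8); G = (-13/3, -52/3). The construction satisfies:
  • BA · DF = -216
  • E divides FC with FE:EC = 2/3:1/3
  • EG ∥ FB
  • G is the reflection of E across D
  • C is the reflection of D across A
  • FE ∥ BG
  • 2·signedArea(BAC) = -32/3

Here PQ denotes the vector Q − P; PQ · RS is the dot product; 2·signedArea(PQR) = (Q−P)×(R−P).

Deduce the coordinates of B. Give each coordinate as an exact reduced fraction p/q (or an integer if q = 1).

B = (7/3, -104/3)

1. B_x = 7/3  [FE ∥ BG ∩ EG ∥ FB]
2. B_y = -104/3  [FE ∥ BG ∩ EG ∥ FB]
   → B = (7/3, -104/3)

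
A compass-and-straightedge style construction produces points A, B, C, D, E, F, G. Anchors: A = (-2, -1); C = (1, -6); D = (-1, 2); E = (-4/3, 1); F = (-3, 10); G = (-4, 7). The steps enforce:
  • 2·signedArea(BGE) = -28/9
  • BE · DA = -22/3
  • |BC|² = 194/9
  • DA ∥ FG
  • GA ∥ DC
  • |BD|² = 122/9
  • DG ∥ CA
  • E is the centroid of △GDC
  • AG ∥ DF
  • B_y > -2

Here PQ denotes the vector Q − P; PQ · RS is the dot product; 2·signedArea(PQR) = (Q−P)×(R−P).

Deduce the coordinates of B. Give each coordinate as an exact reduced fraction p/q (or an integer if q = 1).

B = (-2/3, -5/3)

1. B_x = -2/3  [BE · DA = -22/3 ∩ 2·signedArea(BGE) = -28/9]
2. B_y = -5/3  [BE · DA = -22/3 ∩ 2·signedArea(BGE) = -28/9]
   → B = (-2/3, -5/3)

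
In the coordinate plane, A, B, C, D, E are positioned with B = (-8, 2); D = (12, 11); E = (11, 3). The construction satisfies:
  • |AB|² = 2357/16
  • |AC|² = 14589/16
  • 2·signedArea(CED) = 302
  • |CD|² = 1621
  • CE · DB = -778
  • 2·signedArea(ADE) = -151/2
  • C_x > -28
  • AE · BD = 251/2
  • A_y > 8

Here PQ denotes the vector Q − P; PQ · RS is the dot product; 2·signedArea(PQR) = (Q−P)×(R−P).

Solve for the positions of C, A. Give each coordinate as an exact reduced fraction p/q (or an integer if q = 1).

1. C_x = -27  [CE · DB = -778 ∩ 2·signedArea(CED) = 302]
2. C_y = 1  [CE · DB = -778 ∩ 2·signedArea(CED) = 302]
   → C = (-27, 1)
3. A_x = 9/4  [2·signedArea(ADE) = -151/2 ∩ AE · BD = 251/2]
4. A_y = 17/2  [2·signedArea(ADE) = -151/2 ∩ AE · BD = 251/2]
   → A = (9/4, 17/2)

A = (9/4, 17/2)
C = (-27, 1)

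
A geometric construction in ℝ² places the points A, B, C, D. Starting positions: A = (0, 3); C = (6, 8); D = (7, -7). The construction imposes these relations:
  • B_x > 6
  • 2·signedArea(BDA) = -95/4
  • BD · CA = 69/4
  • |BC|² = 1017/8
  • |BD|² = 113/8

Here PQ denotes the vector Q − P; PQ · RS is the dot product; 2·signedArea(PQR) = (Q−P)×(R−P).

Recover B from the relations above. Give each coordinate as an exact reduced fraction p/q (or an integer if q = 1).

B = (27/4, -13/4)

1. B_x = 27/4  [2·signedArea(BDA) = -95/4 ∩ BD · CA = 69/4]
2. B_y = -13/4  [2·signedArea(BDA) = -95/4 ∩ BD · CA = 69/4]
   → B = (27/4, -13/4)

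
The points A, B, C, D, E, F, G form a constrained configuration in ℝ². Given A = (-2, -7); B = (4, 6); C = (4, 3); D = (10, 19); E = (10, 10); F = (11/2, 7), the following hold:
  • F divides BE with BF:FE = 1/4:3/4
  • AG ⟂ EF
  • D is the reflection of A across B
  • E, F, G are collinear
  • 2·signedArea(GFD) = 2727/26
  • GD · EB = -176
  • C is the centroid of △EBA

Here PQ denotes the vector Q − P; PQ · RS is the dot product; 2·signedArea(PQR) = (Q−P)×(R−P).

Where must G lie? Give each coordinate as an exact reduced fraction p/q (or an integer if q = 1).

G = (-80/13, -10/13)

1. G_x = -80/13  [E, F, G are collinear ∩ AG ⟂ EF]
2. G_y = -10/13  [E, F, G are collinear ∩ AG ⟂ EF]
   → G = (-80/13, -10/13)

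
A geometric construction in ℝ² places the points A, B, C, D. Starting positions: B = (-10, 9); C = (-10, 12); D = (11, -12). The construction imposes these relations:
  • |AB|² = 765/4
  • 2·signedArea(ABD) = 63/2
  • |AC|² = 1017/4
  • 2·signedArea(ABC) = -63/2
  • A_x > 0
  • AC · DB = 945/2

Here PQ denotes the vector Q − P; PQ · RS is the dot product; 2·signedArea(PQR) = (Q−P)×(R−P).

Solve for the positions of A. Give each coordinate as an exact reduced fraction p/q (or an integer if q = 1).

A = (1/2, 0)

1. A_x = 1/2  [2·signedArea(ABD) = 63/2 ∩ 2·signedArea(ABC) = -63/2]
2. A_y = 0  [2·signedArea(ABD) = 63/2 ∩ 2·signedArea(ABC) = -63/2]
   → A = (1/2, 0)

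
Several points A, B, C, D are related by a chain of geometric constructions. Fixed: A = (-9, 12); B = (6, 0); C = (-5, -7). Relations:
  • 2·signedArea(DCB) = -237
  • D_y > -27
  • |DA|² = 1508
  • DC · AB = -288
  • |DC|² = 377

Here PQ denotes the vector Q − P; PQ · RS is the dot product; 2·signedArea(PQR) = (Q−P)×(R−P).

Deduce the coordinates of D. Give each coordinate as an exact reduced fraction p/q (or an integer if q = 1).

1. D_x = -1  [DC · AB = -288 ∩ 2·signedArea(DCB) = -237]
2. D_y = -26  [DC · AB = -288 ∩ 2·signedArea(DCB) = -237]
   → D = (-1, -26)

D = (-1, -26)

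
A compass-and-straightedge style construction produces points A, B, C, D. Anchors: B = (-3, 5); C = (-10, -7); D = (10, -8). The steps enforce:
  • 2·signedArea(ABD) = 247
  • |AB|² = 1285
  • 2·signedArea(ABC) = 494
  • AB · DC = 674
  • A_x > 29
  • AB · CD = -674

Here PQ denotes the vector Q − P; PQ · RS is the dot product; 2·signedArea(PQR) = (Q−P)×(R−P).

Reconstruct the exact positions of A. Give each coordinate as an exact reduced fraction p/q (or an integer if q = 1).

A = (30, -9)

1. A_x = 30  [AB · DC = 674 ∩ 2·signedArea(ABC) = 494]
2. A_y = -9  [AB · DC = 674 ∩ 2·signedArea(ABC) = 494]
   → A = (30, -9)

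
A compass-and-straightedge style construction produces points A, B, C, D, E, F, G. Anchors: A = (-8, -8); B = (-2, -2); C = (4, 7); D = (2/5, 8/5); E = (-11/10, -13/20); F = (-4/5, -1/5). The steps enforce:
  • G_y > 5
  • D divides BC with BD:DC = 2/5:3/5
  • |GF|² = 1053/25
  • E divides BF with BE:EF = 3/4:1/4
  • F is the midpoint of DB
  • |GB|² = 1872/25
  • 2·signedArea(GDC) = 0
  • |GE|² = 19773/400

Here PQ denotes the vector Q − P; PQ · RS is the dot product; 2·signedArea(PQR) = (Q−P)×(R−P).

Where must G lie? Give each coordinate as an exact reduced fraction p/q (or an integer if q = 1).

G = (14/5, 26/5)

1. G_x = 14/5  [line -27/5·x + 18/5·y + -18/5 = 0 ∩ |GB|² = 1872/25]
2. G_y = 26/5  [line -27/5·x + 18/5·y + -18/5 = 0 ∩ |GB|² = 1872/25]
   → G = (14/5, 26/5)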